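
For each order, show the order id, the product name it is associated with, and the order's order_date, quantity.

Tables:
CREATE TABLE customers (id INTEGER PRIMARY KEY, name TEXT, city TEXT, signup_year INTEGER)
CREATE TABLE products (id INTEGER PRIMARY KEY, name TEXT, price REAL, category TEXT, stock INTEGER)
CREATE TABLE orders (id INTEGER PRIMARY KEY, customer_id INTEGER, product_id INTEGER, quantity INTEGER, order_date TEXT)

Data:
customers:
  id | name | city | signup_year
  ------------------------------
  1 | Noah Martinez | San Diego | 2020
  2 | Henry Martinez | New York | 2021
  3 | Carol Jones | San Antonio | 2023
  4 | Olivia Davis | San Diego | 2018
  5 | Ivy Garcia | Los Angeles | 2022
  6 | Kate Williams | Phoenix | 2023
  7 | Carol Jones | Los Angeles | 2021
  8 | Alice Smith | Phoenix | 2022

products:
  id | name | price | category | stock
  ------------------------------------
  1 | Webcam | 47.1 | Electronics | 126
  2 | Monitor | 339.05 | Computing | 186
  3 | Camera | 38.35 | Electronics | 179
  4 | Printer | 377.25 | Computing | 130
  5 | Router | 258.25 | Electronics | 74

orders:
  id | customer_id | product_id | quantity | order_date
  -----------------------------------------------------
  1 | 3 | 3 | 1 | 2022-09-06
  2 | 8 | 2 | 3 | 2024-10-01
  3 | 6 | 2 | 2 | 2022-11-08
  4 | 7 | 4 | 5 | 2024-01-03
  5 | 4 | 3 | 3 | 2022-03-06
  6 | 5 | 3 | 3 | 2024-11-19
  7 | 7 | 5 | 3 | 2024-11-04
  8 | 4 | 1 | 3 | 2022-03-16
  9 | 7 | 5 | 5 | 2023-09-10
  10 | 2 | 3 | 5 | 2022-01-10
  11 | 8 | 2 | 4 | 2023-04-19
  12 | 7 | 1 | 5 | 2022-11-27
SELECT c.id, p.name AS product, c.order_date, c.quantity FROM orders c JOIN products p ON c.product_id = p.id

Execution result:
id | product | order_date | quantity
1 | Camera | 2022-09-06 | 1
2 | Monitor | 2024-10-01 | 3
3 | Monitor | 2022-11-08 | 2
4 | Printer | 2024-01-03 | 5
5 | Camera | 2022-03-06 | 3
6 | Camera | 2024-11-19 | 3
7 | Router | 2024-11-04 | 3
8 | Webcam | 2022-03-16 | 3
9 | Router | 2023-09-10 | 5
10 | Camera | 2022-01-10 | 5
11 | Monitor | 2023-04-19 | 4
12 | Webcam | 2022-11-27 | 5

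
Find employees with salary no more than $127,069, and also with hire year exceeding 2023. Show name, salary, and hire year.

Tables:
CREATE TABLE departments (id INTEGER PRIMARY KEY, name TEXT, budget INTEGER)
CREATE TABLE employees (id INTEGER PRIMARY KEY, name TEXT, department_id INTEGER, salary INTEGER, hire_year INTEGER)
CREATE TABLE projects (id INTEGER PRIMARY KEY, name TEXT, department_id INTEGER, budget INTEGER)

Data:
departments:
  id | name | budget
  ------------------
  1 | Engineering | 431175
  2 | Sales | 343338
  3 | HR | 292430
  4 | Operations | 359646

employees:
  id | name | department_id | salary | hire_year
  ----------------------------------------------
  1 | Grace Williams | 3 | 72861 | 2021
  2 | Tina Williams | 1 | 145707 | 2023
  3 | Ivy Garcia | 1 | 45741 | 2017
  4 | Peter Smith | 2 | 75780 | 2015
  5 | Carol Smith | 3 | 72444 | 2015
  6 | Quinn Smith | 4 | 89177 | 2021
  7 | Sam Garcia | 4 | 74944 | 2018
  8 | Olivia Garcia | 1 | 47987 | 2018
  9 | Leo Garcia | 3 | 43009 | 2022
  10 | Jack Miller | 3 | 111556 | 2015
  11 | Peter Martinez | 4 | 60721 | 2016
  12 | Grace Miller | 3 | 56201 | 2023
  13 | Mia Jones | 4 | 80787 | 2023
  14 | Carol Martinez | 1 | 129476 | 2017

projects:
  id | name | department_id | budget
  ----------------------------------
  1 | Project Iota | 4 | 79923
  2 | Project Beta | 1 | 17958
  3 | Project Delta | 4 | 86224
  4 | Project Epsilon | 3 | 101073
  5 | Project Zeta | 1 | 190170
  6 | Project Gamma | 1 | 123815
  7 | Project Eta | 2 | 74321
SELECT name, salary, hire_year FROM employees WHERE salary <= 127069 AND hire_year > 2023

Execution result:
(no rows)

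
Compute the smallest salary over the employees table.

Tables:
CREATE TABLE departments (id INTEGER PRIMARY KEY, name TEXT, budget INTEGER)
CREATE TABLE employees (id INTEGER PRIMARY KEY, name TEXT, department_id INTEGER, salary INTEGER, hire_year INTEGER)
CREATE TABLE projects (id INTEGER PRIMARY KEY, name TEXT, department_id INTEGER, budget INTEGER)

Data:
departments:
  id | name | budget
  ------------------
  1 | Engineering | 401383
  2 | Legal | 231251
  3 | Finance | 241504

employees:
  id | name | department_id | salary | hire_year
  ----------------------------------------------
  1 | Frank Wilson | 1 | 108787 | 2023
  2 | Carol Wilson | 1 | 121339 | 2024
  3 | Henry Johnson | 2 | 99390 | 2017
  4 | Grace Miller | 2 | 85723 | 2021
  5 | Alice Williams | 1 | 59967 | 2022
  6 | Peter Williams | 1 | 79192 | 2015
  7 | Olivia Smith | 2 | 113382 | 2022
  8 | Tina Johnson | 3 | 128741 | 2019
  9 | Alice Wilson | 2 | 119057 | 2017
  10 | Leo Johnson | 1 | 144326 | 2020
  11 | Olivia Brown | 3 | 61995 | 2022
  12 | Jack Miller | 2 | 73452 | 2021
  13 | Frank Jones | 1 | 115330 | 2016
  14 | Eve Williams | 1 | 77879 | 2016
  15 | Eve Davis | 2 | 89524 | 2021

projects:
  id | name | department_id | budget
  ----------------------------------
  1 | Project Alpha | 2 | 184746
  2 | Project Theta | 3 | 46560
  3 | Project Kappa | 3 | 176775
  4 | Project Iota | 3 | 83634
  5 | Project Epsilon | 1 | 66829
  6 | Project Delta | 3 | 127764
SELECT MIN(salary) FROM employees

Execution result:
59967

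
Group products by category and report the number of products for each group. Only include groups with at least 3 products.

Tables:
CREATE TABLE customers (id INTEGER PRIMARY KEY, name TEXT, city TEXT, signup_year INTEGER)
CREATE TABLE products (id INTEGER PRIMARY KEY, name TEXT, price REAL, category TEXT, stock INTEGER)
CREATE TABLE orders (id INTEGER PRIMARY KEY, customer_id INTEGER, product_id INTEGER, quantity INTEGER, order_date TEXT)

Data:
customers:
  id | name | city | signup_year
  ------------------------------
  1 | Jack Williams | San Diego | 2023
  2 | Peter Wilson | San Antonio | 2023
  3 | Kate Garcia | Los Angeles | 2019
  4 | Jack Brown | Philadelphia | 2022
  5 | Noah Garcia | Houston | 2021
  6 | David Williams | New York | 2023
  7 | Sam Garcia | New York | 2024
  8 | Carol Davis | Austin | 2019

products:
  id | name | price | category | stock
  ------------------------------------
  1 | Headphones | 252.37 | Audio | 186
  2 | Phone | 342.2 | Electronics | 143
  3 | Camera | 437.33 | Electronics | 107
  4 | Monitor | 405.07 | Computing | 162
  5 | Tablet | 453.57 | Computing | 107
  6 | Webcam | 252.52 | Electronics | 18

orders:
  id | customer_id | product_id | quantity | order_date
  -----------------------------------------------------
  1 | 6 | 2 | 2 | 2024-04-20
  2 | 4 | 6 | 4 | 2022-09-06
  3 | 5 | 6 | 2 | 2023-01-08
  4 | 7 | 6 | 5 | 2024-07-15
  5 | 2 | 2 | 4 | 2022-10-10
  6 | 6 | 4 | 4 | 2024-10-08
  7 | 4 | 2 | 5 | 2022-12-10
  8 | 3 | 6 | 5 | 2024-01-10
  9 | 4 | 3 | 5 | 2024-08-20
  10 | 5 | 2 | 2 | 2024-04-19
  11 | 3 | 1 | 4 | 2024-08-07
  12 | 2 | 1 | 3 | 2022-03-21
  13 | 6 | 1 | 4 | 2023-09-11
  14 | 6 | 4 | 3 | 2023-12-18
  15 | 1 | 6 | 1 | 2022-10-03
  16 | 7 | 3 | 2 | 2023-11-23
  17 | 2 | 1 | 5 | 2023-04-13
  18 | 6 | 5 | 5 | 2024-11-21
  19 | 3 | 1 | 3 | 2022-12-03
SELECT category, COUNT(*) AS n FROM products GROUP BY category HAVING COUNT(*) >= 3

Execution result:
category | n
Electronics | 3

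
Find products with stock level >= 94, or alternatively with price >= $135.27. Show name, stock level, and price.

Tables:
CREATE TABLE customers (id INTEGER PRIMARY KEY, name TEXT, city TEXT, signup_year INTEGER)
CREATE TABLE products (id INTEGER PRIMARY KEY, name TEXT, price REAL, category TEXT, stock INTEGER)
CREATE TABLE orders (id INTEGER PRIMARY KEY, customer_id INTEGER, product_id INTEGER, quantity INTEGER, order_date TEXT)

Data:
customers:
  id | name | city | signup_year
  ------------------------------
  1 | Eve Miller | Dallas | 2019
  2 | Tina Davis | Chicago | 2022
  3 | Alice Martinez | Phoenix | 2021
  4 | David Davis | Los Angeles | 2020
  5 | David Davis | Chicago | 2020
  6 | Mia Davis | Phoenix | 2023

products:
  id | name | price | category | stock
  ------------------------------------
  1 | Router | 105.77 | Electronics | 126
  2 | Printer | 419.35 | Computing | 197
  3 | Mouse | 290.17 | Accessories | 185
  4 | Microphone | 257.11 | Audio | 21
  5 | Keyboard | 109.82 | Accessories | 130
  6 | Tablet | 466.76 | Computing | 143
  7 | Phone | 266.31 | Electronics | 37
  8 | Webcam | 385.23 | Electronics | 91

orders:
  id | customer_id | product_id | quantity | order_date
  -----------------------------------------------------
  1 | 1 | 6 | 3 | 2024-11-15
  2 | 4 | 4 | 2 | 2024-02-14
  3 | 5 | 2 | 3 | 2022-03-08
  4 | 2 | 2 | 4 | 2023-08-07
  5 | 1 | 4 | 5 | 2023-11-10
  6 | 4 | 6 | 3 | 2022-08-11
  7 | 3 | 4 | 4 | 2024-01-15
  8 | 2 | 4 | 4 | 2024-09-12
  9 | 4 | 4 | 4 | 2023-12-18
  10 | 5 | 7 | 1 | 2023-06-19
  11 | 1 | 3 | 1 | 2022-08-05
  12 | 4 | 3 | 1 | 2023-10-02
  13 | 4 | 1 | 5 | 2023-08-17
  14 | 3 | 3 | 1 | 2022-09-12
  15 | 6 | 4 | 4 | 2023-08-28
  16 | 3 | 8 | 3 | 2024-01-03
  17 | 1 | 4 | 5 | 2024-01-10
SELECT name, stock, price FROM products WHERE stock >= 94 OR price >= 135.27

Execution result:
name | stock | price
Router | 126 | 105.77
Printer | 197 | 419.35
Mouse | 185 | 290.17
Microphone | 21 | 257.11
Keyboard | 130 | 109.82
Tablet | 143 | 466.76
Phone | 37 | 266.31
Webcam | 91 | 385.23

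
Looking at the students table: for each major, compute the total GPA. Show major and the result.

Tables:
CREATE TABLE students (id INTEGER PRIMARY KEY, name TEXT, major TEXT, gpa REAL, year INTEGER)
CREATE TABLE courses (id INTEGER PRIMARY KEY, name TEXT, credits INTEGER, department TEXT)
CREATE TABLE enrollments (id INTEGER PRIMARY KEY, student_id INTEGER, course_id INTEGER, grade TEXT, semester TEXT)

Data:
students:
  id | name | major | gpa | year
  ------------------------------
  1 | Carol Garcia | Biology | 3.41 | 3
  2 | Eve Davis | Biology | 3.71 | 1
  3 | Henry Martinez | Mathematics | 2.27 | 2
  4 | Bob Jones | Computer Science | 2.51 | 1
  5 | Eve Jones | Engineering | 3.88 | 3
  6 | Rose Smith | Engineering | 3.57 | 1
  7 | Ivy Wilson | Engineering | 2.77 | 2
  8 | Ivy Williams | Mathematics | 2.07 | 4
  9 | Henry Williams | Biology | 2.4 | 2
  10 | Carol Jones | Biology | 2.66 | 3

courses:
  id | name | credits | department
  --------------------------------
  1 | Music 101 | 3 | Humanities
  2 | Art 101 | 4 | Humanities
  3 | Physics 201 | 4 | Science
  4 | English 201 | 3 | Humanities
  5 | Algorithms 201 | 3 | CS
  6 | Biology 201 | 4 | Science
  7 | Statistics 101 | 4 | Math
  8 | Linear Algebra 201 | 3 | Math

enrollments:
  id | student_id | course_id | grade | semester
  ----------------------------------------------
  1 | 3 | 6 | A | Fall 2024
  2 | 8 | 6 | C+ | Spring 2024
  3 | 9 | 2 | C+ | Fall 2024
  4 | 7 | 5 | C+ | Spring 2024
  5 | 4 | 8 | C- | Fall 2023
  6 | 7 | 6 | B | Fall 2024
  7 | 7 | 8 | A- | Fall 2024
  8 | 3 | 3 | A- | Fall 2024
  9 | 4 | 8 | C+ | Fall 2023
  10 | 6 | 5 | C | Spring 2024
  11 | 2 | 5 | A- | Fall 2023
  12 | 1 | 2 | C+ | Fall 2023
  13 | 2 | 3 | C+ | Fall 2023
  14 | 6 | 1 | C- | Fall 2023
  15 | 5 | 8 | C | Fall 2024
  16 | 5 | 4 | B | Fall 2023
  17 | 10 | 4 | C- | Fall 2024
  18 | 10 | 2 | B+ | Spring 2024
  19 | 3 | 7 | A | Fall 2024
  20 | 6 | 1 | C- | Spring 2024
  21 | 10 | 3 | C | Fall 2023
SELECT major, SUM(gpa) AS sum_gpa FROM students GROUP BY major

Execution result:
major | sum_gpa
Biology | 12.18
Computer Science | 2.51
Engineering | 10.22
Mathematics | 4.34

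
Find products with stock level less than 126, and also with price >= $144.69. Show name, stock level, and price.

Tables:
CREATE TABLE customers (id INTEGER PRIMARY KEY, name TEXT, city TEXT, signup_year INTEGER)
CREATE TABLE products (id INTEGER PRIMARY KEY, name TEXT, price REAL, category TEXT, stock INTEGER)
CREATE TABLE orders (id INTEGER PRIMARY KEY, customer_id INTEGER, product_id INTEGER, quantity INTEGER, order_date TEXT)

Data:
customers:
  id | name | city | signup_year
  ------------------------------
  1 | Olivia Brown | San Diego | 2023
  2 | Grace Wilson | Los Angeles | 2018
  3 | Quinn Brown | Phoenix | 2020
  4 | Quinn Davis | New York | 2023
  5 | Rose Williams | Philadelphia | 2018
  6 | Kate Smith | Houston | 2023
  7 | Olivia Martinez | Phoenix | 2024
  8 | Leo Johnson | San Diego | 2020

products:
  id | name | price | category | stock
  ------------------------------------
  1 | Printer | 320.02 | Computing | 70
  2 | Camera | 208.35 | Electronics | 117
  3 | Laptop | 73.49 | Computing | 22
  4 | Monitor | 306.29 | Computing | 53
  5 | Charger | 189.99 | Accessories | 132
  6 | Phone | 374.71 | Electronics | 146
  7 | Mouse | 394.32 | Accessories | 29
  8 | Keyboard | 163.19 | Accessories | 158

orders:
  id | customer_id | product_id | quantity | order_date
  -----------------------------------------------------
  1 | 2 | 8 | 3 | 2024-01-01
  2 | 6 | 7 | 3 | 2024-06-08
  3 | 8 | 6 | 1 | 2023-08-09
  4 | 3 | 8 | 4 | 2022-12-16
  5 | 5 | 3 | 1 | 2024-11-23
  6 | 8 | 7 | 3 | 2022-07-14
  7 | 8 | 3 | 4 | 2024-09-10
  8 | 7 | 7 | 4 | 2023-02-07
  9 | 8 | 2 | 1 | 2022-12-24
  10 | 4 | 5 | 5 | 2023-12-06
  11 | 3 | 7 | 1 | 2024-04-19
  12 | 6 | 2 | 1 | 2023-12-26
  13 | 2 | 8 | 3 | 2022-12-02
SELECT name, stock, price FROM products WHERE stock < 126 AND price >= 144.69

Execution result:
name | stock | price
Printer | 70 | 320.02
Camera | 117 | 208.35
Monitor | 53 | 306.29
Mouse | 29 | 394.32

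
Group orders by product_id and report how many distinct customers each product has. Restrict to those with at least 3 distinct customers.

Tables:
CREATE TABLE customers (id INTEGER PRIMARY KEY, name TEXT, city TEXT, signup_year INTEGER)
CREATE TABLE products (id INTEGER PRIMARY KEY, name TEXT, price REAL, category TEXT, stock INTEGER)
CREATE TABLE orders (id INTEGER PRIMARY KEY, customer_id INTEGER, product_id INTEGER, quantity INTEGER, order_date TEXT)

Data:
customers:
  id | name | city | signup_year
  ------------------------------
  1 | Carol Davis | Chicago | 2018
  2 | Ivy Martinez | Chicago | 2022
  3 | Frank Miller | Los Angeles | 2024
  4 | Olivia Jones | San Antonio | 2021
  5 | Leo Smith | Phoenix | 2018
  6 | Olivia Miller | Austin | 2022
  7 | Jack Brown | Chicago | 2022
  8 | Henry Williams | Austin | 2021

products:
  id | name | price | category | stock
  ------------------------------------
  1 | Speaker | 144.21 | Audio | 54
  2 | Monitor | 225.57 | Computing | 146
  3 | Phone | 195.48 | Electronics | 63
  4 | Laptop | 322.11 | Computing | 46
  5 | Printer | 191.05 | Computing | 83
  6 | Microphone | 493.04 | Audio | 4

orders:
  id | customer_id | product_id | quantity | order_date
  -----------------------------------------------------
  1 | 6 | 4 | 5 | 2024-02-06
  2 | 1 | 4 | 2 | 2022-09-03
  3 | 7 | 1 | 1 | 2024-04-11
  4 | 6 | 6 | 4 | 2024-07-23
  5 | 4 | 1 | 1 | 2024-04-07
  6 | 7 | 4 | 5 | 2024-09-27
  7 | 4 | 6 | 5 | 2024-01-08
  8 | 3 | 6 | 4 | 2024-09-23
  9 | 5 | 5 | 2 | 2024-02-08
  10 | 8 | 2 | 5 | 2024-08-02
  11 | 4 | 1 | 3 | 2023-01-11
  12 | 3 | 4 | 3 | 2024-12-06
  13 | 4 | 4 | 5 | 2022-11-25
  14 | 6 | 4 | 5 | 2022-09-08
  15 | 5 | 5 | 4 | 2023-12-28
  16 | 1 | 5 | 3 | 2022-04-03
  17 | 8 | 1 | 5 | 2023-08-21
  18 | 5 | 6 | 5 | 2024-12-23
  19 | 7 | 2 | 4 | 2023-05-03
SELECT product_id, COUNT(DISTINCT customer_id) AS distinct_customer_count FROM orders GROUP BY product_id HAVING COUNT(DISTINCT customer_id) >= 3

Execution result:
product_id | distinct_customer_count
1 | 3
4 | 5
6 | 4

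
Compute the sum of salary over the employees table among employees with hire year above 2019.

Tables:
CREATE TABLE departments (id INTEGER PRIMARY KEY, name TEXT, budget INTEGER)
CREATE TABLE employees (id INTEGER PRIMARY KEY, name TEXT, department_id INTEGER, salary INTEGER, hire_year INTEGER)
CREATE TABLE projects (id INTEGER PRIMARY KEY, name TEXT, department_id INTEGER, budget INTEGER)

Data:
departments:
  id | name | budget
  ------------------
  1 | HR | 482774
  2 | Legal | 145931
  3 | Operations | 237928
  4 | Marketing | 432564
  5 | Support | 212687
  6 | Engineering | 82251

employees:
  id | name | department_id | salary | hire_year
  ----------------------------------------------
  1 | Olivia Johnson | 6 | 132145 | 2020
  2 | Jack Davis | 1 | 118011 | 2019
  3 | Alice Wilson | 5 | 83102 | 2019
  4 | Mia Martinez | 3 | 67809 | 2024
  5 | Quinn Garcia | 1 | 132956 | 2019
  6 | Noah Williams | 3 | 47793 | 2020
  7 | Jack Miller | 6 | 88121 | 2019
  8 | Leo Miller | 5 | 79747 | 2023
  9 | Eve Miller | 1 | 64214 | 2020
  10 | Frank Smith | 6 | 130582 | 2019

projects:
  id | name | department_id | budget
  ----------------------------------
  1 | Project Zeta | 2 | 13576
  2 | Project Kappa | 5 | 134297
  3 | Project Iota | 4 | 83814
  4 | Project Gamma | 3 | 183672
SELECT SUM(salary) FROM employees WHERE hire_year > 2019

Execution result:
391708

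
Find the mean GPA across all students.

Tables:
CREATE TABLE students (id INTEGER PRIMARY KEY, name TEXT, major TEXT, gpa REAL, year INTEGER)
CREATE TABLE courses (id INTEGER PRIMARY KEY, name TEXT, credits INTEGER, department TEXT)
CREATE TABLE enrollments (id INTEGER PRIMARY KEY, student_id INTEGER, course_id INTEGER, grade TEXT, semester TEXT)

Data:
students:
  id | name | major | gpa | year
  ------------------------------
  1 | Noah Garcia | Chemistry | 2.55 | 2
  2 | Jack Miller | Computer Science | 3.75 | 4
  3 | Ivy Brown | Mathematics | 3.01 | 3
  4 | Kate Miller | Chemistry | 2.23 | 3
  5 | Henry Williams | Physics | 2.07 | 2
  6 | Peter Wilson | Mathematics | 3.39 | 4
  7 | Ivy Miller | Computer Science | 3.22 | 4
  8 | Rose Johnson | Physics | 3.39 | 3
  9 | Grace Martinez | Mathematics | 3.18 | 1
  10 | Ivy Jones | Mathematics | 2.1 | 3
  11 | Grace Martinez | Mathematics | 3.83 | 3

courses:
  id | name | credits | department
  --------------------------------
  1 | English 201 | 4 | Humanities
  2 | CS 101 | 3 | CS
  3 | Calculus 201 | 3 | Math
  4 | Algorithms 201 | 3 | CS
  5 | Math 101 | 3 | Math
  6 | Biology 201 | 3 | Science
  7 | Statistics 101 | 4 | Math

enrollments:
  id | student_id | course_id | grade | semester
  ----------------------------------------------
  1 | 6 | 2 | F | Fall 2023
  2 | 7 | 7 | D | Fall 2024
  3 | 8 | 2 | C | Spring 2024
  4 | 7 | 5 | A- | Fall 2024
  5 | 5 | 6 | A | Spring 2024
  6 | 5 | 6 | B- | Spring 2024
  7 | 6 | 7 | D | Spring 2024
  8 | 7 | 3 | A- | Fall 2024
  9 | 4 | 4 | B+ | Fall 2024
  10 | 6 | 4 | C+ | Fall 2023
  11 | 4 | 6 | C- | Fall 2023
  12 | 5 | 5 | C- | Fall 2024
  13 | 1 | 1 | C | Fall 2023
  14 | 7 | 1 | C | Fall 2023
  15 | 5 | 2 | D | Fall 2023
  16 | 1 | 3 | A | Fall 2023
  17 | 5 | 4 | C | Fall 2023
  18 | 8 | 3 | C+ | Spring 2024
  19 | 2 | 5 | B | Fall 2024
SELECT AVG(gpa) FROM students

Execution result:
2.97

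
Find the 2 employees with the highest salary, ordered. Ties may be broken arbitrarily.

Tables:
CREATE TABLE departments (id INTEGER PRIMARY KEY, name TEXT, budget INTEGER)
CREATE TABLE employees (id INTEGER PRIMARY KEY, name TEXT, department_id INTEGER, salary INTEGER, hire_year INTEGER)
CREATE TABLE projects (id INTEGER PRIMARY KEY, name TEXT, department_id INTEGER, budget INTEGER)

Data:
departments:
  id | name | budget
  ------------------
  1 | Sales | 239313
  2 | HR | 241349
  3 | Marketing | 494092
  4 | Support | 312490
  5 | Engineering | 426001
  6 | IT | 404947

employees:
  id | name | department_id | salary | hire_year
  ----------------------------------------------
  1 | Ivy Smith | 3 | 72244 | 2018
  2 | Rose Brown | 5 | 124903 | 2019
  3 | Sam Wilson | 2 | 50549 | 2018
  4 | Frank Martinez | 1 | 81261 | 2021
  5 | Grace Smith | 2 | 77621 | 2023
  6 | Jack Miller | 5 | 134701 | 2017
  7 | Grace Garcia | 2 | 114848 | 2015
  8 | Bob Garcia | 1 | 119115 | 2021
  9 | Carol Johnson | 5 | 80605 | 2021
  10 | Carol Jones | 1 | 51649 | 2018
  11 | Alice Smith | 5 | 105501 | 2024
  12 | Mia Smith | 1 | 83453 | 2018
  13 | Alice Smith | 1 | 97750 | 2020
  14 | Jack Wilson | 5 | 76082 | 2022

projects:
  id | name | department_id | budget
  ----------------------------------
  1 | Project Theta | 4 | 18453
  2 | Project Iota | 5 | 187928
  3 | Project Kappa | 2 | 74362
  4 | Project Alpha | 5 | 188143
SELECT name, salary FROM employees ORDER BY salary DESC LIMIT 2

Execution result:
name | salary
Jack Miller | 134701
Rose Brown | 124903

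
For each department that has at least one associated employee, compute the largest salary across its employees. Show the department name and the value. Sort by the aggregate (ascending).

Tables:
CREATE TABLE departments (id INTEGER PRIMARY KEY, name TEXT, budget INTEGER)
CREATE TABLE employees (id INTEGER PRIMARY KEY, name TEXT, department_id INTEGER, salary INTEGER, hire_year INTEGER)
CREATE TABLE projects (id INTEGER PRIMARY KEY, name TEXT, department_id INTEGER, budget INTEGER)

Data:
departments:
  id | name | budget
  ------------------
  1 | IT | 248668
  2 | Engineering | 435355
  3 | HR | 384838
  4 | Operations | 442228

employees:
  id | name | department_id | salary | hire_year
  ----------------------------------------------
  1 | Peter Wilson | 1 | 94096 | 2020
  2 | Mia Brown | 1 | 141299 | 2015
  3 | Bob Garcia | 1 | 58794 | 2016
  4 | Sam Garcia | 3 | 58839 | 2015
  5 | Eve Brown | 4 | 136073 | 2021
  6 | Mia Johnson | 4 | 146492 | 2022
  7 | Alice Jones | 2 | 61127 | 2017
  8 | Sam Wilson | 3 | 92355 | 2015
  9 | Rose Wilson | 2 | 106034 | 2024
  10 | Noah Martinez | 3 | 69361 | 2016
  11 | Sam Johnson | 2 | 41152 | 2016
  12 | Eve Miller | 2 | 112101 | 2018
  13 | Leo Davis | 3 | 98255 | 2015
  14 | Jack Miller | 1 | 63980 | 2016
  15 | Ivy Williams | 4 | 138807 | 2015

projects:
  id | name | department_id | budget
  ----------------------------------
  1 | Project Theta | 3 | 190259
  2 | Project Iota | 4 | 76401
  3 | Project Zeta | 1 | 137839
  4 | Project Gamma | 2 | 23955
SELECT p.name, MAX(c.salary) AS max_salary FROM employees c JOIN departments p ON c.department_id = p.id GROUP BY p.id, p.name ORDER BY max_salary ASC

Execution result:
name | max_salary
HR | 98255
Engineering | 112101
IT | 141299
Operations | 146492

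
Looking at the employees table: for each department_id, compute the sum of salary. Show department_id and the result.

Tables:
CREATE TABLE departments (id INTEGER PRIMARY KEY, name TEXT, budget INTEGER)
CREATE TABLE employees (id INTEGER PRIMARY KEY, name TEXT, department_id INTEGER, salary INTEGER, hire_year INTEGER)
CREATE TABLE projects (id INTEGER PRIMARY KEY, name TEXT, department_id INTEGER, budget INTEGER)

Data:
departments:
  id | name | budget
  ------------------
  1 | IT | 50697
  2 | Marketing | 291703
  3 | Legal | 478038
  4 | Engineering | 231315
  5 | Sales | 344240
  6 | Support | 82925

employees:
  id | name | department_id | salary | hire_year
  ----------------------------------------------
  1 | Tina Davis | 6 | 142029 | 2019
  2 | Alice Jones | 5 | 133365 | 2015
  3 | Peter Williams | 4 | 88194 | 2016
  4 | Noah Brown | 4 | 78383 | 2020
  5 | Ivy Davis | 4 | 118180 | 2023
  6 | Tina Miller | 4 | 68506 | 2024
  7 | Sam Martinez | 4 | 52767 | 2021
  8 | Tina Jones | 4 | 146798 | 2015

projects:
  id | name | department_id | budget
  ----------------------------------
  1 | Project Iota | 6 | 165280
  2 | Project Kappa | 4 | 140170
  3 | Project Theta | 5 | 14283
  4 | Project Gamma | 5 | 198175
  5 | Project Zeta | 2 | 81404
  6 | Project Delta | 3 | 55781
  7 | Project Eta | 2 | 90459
SELECT department_id, SUM(salary) AS sum_salary FROM employees GROUP BY department_id

Execution result:
department_id | sum_salary
4 | 552828
5 | 133365
6 | 142029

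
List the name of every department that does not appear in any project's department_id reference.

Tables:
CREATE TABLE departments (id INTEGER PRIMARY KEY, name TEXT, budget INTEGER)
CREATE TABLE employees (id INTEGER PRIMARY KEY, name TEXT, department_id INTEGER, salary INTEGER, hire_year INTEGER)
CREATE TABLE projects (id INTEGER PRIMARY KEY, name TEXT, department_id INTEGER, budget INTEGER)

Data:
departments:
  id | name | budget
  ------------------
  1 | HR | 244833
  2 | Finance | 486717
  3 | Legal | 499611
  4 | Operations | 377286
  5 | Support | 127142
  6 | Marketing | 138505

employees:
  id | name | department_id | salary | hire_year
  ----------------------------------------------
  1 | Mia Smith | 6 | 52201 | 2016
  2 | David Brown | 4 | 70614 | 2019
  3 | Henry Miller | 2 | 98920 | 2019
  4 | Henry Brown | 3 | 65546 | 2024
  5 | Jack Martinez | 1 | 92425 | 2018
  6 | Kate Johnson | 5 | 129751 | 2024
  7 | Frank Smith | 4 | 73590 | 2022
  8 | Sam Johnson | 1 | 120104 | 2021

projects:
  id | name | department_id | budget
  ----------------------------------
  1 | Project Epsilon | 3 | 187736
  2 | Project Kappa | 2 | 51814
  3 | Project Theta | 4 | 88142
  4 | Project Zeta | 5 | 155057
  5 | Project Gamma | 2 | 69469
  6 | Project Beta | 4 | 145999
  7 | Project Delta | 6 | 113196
SELECT p.name FROM departments p LEFT JOIN projects c ON c.department_id = p.id WHERE c.id IS NULL

Execution result:
HR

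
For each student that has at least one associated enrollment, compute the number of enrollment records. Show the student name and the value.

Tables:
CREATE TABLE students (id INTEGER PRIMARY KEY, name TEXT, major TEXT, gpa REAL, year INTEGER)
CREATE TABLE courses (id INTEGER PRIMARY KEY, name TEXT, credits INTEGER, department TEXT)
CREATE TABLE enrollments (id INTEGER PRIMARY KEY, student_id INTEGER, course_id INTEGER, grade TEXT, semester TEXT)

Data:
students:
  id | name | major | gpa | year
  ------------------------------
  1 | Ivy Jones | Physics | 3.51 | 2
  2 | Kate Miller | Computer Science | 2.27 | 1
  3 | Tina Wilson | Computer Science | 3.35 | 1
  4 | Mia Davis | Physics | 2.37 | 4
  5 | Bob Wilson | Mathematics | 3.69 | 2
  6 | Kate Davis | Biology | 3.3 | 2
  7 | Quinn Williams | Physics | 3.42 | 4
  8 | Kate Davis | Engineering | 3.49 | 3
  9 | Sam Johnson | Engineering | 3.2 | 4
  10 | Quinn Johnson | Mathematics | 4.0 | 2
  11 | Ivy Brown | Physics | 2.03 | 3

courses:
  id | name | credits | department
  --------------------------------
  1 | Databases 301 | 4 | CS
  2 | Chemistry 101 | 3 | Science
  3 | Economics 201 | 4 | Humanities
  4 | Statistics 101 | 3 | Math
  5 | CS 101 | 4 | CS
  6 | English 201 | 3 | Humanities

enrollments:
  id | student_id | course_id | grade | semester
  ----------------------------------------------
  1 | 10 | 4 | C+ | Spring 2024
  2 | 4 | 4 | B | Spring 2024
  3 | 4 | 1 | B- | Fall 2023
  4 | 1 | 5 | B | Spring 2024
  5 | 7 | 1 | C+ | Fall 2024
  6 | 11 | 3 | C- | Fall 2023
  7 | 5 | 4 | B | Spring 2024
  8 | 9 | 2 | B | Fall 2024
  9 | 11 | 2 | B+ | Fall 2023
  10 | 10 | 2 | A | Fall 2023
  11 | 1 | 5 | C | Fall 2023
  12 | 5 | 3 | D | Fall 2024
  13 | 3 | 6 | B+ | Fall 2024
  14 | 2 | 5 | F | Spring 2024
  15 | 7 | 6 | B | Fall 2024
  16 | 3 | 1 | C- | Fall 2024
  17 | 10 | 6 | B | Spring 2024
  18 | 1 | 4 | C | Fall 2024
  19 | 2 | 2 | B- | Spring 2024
SELECT p.name, COUNT(*) AS n FROM enrollments c JOIN students p ON c.student_id = p.id GROUP BY p.id, p.name

Execution result:
name | n
Ivy Jones | 3
Kate Miller | 2
Tina Wilson | 2
Mia Davis | 2
Bob Wilson | 2
Quinn Williams | 2
Sam Johnson | 1
Quinn Johnson | 3
Ivy Brown | 2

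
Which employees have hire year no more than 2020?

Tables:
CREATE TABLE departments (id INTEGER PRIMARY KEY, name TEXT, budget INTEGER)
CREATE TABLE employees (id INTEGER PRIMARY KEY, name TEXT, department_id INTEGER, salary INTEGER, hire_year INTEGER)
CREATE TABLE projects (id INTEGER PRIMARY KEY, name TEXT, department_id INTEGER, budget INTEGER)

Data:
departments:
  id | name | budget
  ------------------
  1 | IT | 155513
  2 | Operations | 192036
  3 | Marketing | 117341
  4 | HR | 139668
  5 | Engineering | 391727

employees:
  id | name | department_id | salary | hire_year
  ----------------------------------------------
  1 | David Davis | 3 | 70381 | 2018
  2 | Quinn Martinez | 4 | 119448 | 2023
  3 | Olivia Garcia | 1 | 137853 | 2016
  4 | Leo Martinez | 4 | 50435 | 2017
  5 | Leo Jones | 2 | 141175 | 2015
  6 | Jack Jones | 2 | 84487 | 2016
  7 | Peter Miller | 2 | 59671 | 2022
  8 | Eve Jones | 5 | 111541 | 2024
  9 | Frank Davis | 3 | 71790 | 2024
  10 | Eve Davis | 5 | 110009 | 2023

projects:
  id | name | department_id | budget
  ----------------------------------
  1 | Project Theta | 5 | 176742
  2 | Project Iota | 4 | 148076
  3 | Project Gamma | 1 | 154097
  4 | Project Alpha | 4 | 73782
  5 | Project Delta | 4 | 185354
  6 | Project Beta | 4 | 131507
SELECT name, hire_year FROM employees WHERE hire_year <= 2020

Execution result:
name | hire_year
David Davis | 2018
Olivia Garcia | 2016
Leo Martinez | 2017
Leo Jones | 2015
Jack Jones | 2016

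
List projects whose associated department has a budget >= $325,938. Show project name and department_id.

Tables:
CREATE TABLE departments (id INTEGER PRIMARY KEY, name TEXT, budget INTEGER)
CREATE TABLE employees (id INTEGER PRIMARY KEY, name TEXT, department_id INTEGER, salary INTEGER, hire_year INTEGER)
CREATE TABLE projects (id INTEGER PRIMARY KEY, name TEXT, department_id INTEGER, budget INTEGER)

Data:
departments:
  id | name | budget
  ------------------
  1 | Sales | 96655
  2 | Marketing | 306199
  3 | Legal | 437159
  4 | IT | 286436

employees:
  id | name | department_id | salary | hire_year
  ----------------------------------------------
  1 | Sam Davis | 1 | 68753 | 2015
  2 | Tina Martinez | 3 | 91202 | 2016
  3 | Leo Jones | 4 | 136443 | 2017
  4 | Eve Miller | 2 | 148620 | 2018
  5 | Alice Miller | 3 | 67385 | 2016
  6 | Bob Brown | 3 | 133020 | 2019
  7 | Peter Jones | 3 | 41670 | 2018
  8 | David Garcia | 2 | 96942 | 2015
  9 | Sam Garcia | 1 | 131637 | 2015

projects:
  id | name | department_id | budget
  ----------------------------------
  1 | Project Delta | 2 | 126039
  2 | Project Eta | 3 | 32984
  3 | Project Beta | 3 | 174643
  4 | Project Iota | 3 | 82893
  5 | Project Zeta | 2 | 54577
SELECT name, department_id FROM projects WHERE department_id IN (SELECT id FROM departments WHERE budget >= 325938)

Execution result:
name | department_id
Project Eta | 3
Project Beta | 3
Project Iota | 3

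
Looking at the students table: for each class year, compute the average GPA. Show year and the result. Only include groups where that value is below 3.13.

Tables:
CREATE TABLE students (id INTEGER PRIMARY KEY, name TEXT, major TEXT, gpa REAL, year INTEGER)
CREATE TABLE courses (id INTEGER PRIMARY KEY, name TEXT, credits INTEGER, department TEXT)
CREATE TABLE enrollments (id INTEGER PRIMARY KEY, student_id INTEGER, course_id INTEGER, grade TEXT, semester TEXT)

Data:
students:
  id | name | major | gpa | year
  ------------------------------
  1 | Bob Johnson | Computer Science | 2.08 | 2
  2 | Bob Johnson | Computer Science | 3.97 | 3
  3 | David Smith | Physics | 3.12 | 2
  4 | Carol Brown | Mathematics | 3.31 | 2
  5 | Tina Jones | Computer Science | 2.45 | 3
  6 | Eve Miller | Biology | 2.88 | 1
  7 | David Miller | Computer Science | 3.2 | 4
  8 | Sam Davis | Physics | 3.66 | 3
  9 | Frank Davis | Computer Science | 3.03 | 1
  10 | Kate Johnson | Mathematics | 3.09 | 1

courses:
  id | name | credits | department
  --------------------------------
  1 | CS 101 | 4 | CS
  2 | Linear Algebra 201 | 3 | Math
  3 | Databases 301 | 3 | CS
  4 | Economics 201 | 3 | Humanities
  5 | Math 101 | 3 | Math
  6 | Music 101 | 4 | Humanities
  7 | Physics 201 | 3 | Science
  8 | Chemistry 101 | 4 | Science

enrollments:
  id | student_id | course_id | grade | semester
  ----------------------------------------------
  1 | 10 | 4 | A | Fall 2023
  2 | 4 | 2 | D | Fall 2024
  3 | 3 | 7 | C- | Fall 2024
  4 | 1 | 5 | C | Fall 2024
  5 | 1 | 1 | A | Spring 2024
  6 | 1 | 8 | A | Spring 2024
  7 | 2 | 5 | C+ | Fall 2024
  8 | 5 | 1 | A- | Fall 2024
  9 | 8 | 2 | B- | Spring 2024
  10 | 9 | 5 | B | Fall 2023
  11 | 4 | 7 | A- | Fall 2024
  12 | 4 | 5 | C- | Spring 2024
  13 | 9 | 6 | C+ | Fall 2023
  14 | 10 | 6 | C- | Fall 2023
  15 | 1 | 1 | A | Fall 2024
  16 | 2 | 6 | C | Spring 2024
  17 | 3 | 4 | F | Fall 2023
SELECT year, AVG(gpa) AS avg_gpa FROM students GROUP BY year HAVING AVG(gpa) < 3.13

Execution result:
year | avg_gpa
1 | 3.00
2 | 2.84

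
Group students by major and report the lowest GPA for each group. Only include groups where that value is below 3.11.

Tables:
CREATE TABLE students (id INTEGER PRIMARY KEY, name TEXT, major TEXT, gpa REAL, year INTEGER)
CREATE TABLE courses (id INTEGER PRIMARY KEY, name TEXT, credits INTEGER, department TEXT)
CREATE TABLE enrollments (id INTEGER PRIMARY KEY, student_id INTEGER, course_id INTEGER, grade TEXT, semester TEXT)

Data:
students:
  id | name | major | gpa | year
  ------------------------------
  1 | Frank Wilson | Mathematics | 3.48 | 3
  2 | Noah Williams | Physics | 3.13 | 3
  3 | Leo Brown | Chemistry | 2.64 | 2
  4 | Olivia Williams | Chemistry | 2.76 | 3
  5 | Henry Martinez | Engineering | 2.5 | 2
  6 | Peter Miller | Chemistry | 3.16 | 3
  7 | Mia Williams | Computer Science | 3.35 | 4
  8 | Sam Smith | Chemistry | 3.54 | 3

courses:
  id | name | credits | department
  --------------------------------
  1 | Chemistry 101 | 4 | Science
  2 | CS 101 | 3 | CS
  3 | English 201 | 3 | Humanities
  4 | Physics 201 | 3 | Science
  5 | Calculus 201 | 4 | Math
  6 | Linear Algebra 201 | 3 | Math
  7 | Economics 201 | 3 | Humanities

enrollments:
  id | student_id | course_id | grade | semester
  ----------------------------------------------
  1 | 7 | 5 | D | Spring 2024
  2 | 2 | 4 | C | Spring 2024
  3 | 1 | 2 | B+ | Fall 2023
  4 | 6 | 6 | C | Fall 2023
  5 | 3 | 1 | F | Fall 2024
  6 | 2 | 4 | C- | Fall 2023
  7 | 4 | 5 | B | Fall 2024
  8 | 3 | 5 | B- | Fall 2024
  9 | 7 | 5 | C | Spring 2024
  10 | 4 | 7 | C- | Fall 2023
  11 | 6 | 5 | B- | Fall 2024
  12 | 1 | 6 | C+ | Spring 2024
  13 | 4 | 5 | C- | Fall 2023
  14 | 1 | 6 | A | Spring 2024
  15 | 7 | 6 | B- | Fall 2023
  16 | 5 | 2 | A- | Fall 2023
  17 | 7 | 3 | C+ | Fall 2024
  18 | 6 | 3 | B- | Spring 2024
SELECT major, MIN(gpa) AS min_gpa FROM students GROUP BY major HAVING MIN(gpa) < 3.11

Execution result:
major | min_gpa
Chemistry | 2.64
Engineering | 2.50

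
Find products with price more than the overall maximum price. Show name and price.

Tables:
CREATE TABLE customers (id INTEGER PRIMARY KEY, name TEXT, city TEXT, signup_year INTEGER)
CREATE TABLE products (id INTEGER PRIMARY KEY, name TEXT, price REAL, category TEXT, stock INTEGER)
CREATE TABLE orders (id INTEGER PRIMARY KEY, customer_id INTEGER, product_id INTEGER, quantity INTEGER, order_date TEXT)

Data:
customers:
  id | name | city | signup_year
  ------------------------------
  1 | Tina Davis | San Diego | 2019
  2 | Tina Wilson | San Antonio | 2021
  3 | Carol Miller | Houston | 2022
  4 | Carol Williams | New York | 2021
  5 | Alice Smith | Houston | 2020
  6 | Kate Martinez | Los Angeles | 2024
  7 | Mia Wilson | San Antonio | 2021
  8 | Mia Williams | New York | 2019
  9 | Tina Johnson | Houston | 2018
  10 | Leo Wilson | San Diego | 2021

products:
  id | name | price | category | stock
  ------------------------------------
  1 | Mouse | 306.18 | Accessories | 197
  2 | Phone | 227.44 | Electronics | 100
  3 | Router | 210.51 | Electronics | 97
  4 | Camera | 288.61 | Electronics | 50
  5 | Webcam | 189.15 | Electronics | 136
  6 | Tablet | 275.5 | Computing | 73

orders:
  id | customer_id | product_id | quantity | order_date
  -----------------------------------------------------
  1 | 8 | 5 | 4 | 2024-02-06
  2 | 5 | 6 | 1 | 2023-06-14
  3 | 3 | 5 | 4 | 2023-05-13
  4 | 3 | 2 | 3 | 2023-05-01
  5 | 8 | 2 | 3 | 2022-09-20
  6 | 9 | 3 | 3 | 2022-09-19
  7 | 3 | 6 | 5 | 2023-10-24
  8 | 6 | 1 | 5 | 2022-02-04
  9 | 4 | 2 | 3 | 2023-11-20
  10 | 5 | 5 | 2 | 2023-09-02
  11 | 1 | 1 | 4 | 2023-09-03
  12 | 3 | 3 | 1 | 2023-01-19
SELECT name, price FROM products WHERE price > (SELECT MAX(price) FROM products)

Execution result:
(no rows)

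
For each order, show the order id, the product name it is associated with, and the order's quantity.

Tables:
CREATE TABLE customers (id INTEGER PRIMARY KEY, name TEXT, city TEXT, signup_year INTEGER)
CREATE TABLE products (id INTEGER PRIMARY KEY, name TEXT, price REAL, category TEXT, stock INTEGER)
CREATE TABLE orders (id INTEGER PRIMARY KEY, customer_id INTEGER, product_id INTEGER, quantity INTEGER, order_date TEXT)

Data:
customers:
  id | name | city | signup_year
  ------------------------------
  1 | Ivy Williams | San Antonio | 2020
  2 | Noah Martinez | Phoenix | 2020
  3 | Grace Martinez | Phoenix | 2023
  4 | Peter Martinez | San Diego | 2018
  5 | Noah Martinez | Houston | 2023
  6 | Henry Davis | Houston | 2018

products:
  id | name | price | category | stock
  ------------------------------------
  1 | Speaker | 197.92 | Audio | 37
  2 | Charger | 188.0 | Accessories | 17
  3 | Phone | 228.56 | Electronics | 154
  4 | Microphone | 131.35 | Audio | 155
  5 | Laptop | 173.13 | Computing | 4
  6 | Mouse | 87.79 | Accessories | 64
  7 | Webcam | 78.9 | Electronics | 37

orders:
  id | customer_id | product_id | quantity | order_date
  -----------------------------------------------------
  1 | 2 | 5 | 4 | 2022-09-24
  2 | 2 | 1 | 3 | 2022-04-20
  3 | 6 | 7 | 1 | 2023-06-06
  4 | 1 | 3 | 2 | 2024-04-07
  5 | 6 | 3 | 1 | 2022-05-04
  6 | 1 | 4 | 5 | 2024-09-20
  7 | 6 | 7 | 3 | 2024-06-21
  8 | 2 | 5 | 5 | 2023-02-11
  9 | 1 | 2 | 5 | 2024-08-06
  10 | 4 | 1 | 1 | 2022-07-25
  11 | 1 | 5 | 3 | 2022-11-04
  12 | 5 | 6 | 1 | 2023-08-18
SELECT c.id, p.name AS product, c.quantity FROM orders c JOIN products p ON c.product_id = p.id

Execution result:
id | product | quantity
1 | Laptop | 4
2 | Speaker | 3
3 | Webcam | 1
4 | Phone | 2
5 | Phone | 1
6 | Microphone | 5
7 | Webcam | 3
8 | Laptop | 5
9 | Charger | 5
10 | Speaker | 1
11 | Laptop | 3
12 | Mouse | 1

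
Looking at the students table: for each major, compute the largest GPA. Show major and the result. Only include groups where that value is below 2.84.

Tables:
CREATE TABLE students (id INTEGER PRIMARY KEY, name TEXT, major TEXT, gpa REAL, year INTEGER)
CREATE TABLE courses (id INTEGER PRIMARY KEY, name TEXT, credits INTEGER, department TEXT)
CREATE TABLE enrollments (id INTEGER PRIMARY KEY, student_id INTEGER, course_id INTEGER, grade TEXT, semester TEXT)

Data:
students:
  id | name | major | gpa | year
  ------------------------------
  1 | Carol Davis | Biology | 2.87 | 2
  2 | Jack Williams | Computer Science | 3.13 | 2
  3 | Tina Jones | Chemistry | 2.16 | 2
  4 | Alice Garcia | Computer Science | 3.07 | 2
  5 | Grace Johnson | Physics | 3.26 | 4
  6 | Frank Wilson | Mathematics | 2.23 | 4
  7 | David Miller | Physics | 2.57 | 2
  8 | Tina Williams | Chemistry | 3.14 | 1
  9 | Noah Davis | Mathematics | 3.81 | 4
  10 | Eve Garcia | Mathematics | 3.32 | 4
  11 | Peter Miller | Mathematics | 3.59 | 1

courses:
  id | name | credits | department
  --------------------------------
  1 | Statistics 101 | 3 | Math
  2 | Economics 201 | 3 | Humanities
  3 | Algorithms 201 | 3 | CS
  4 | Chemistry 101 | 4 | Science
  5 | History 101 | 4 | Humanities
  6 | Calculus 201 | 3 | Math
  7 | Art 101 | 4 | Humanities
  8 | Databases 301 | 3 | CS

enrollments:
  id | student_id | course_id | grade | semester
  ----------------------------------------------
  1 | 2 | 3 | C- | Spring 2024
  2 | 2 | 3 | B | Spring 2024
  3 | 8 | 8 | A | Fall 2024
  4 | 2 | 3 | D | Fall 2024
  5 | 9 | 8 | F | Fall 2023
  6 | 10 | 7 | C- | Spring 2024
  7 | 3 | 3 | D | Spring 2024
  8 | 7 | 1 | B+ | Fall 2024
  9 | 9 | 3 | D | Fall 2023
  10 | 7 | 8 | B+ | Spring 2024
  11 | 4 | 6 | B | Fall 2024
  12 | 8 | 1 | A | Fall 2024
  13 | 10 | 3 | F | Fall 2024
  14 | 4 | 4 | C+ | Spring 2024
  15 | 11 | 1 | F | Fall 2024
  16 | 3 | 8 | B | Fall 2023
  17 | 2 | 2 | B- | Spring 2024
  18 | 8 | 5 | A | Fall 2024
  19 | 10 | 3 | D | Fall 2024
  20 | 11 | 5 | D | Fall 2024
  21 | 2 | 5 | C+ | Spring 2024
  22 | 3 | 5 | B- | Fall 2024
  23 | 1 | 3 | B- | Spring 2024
SELECT major, MAX(gpa) AS max_gpa FROM students GROUP BY major HAVING MAX(gpa) < 2.84

Execution result:
(no rows)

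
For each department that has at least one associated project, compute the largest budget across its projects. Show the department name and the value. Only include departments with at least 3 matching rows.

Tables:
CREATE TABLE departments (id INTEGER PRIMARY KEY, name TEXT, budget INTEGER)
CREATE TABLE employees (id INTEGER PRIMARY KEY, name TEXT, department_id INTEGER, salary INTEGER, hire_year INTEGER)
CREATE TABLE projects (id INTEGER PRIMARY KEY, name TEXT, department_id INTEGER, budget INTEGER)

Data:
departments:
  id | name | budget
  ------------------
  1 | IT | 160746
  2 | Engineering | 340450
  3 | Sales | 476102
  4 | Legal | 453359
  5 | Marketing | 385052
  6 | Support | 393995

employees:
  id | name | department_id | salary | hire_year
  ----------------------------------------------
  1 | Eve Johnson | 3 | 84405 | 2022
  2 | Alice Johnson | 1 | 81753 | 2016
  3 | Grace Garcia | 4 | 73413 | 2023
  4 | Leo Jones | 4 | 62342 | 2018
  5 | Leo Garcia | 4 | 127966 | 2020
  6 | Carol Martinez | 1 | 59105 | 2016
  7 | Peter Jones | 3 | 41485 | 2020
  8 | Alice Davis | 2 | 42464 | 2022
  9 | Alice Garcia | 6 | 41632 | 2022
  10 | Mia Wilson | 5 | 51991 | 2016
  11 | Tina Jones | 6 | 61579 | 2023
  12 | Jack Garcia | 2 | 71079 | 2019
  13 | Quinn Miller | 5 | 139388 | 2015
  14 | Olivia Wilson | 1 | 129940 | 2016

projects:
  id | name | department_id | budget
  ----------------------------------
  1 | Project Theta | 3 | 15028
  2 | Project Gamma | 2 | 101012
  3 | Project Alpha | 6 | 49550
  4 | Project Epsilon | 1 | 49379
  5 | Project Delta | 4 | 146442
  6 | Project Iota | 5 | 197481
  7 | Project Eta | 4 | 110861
SELECT p.name, MAX(c.budget) AS max_budget FROM projects c JOIN departments p ON c.department_id = p.id GROUP BY p.id, p.name HAVING COUNT(*) >= 3

Execution result:
(no rows)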